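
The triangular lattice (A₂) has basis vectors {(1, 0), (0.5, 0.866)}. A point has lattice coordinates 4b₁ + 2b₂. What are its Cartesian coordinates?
(5, 1.732)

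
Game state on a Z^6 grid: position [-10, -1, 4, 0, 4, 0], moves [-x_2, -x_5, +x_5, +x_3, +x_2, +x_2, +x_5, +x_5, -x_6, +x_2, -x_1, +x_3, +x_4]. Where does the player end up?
(-11, 1, 6, 1, 6, -1)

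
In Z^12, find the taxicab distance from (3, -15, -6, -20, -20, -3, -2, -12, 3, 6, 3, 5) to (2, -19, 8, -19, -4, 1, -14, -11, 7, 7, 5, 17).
72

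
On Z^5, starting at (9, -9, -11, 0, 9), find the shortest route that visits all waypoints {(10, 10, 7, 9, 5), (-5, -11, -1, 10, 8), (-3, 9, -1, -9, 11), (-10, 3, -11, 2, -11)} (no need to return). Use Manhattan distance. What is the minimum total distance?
187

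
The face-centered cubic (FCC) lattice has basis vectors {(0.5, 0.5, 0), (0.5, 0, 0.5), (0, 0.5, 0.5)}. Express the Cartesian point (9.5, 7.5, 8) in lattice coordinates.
9b₁ + 10b₂ + 6b₃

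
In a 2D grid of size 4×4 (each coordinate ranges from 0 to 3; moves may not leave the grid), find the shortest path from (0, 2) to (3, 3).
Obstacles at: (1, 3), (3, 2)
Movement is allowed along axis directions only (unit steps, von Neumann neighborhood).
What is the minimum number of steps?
4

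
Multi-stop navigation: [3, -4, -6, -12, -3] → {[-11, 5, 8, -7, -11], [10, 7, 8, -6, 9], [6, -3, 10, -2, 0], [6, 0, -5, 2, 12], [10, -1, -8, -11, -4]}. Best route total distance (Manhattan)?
158
(one optimal route: (3, -4, -6, -12, -3) → (10, -1, -8, -11, -4) → (6, 0, -5, 2, 12) → (10, 7, 8, -6, 9) → (6, -3, 10, -2, 0) → (-11, 5, 8, -7, -11))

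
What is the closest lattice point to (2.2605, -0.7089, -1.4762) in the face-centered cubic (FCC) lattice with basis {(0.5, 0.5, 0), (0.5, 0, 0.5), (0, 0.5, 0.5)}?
(2, -0.5, -1.5)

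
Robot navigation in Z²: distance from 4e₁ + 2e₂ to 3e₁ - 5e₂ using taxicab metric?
8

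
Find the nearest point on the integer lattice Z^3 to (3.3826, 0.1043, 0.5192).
(3, 0, 1)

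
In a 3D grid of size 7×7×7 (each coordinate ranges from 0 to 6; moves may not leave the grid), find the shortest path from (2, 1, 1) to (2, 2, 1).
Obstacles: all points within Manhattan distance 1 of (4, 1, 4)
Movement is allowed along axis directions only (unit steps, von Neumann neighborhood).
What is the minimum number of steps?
1
(one shortest path: (2, 1, 1) → (2, 2, 1))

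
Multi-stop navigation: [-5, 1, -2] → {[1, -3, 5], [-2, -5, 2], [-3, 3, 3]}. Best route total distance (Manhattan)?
27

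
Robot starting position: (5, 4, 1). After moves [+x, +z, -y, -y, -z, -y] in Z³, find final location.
(6, 1, 1)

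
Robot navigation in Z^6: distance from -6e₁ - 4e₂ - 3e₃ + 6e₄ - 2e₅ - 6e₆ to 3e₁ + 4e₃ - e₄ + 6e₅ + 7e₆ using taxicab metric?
48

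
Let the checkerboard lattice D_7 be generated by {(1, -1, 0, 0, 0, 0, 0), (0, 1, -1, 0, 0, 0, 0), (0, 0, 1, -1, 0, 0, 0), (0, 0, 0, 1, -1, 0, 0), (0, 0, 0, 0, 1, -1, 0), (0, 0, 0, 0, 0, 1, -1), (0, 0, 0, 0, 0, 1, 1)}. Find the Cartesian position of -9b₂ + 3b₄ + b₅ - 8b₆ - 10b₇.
(0, -9, 9, 3, -2, -19, -2)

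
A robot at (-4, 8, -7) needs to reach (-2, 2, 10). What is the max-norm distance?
17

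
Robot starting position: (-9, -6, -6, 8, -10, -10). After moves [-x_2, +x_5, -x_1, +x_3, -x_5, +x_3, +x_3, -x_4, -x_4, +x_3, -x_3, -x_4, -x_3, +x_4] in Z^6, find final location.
(-10, -7, -4, 6, -10, -10)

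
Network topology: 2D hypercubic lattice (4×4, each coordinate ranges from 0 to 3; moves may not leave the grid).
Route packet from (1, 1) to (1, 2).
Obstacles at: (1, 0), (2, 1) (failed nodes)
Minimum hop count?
1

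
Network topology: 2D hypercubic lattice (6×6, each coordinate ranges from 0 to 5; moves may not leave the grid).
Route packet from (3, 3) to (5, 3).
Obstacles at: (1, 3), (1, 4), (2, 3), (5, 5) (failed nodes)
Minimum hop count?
2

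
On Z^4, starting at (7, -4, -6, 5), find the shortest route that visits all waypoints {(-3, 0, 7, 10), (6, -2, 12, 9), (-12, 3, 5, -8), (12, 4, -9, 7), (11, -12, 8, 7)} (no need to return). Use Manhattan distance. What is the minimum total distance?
122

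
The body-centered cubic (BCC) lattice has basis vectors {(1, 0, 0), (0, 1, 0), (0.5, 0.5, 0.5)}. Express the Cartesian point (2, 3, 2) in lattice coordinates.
b₂ + 4b₃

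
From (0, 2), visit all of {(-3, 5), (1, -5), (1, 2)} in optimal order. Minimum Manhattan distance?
20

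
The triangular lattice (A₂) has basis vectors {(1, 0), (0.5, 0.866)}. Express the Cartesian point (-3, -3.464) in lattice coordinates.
-b₁ - 4b₂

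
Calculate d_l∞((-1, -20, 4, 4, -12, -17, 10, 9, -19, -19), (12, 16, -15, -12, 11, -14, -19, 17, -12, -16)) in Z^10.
36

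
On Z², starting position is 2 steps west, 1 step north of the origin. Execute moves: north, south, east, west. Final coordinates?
(-2, 1)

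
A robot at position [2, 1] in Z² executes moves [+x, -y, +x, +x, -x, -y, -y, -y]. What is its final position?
(4, -3)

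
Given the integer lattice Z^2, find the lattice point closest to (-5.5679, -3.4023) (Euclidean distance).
(-6, -3)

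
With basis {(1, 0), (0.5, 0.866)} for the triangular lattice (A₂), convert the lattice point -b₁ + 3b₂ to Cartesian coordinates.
(0.5, 2.598)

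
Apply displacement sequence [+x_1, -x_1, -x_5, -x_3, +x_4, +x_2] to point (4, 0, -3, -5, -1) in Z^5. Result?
(4, 1, -4, -4, -2)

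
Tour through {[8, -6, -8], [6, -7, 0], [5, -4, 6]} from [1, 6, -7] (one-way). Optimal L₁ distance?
41
(one optimal route: (1, 6, -7) → (8, -6, -8) → (6, -7, 0) → (5, -4, 6))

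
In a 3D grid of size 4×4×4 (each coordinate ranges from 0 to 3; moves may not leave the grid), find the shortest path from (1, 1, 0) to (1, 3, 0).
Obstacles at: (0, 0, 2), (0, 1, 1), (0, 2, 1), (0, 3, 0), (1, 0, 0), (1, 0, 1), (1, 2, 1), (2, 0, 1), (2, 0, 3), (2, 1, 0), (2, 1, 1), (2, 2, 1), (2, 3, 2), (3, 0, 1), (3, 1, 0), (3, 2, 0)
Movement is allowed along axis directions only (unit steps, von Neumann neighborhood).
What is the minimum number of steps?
2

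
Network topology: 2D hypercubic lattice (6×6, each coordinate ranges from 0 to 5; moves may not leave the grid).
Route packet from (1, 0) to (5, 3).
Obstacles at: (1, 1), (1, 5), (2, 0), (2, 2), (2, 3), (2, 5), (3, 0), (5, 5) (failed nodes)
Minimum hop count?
11
(one shortest path: (1, 0) → (0, 0) → (0, 1) → (0, 2) → (1, 2) → (1, 3) → (1, 4) → (2, 4) → (3, 4) → (4, 4) → (5, 4) → (5, 3))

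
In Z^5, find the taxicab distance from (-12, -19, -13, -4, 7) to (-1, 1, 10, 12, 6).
71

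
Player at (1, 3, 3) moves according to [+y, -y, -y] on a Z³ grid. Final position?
(1, 2, 3)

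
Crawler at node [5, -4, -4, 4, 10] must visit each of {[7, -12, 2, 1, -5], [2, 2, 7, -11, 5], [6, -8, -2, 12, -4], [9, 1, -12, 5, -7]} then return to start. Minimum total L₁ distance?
174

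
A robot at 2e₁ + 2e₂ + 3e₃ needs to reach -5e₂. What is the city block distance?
12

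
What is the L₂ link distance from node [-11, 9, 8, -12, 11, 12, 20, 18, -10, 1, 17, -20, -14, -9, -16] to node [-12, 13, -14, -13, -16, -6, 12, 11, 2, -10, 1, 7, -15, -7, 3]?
57.3062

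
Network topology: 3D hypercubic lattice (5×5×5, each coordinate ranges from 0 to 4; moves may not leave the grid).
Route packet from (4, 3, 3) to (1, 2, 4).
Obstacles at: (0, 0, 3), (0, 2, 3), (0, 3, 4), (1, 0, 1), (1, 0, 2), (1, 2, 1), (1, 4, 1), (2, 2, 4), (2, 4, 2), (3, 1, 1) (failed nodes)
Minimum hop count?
5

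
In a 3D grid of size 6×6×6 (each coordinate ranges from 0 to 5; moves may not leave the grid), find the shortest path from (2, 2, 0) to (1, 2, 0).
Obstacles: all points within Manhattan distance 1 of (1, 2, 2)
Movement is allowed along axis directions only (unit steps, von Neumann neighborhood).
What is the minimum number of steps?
1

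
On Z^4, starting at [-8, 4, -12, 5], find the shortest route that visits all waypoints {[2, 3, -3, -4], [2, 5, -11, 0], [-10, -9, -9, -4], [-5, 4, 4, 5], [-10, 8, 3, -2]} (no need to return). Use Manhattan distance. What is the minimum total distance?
103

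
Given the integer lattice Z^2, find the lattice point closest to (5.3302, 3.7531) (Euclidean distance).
(5, 4)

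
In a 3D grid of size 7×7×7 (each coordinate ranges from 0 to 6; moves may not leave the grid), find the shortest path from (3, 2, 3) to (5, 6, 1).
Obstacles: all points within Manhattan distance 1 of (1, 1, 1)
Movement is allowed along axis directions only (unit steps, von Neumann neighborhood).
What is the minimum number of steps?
8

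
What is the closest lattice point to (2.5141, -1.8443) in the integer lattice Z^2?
(3, -2)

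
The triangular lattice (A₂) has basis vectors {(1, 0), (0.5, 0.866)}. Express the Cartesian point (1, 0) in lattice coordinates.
b₁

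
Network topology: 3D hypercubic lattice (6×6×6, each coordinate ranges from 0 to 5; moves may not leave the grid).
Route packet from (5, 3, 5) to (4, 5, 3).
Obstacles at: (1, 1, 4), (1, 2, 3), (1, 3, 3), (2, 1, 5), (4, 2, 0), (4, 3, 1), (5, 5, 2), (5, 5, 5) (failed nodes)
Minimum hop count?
5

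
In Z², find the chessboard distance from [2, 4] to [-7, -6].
10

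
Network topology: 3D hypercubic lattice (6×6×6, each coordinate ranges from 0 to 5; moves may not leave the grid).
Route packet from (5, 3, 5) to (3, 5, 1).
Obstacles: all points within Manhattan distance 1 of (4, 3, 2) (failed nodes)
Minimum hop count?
8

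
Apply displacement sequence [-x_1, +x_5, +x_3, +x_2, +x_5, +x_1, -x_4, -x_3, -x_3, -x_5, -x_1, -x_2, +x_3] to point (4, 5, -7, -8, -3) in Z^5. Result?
(3, 5, -7, -9, -2)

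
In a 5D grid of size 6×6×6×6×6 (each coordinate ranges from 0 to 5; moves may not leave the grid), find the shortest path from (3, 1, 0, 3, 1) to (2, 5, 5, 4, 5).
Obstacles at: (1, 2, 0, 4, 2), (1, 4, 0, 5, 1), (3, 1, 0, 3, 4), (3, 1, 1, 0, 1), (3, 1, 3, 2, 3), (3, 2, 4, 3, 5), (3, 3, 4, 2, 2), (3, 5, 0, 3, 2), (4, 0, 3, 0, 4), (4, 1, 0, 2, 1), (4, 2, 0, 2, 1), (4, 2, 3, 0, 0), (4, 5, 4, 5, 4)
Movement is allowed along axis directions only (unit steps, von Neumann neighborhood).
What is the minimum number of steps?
15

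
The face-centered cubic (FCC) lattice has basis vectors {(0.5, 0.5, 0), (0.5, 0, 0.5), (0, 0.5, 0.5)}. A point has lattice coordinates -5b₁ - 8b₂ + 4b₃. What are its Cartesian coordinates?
(-6.5, -0.5, -2)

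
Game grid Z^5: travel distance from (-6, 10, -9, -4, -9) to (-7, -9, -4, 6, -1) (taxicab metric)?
43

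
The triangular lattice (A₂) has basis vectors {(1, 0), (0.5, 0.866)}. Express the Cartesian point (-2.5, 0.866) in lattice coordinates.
-3b₁ + b₂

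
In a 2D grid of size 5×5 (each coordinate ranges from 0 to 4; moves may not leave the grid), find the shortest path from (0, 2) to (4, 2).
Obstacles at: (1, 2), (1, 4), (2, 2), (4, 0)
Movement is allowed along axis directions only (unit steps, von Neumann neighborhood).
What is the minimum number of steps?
6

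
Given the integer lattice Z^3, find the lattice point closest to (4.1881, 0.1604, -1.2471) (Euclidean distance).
(4, 0, -1)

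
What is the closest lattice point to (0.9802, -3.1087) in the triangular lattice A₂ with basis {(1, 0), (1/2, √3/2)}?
(1, -3.464)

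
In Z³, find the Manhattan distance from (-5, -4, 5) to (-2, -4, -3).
11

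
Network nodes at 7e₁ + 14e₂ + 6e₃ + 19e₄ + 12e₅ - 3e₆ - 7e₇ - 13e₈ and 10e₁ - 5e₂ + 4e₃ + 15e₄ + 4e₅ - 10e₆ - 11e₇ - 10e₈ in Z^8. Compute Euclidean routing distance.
22.9783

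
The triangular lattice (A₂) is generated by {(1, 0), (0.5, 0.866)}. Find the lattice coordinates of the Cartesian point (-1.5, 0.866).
-2b₁ + b₂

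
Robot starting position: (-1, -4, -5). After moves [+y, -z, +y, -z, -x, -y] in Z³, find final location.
(-2, -3, -7)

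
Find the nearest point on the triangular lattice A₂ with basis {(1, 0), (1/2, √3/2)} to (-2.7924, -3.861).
(-3, -3.464)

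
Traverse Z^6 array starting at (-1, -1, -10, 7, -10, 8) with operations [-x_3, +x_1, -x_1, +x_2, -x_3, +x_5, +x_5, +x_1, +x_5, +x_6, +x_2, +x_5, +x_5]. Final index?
(0, 1, -12, 7, -5, 9)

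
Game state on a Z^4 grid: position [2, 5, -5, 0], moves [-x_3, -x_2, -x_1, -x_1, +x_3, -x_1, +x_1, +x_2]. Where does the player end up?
(0, 5, -5, 0)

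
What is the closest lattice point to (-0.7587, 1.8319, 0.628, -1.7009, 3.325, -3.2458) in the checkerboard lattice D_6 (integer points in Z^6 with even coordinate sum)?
(-1, 2, 1, -2, 3, -3)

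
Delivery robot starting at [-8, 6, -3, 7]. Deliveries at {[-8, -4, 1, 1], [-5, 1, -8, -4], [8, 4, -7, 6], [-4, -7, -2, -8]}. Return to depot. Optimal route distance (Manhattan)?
108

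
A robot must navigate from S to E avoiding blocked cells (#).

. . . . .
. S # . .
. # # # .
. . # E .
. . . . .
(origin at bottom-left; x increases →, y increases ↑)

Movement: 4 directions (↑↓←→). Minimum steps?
8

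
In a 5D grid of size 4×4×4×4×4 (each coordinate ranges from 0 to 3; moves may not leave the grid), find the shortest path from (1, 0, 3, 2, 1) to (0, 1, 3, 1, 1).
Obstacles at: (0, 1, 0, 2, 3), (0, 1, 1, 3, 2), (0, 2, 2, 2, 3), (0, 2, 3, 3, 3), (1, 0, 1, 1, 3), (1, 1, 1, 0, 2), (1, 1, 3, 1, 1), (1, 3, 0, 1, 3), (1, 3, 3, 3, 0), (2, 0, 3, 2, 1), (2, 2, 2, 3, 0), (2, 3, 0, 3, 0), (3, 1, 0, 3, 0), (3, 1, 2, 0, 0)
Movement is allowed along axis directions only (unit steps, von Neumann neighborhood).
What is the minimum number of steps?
3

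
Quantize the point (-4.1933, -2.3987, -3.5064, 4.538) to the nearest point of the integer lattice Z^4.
(-4, -2, -4, 5)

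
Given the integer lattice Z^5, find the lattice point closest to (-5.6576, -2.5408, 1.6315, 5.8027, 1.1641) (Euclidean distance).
(-6, -3, 2, 6, 1)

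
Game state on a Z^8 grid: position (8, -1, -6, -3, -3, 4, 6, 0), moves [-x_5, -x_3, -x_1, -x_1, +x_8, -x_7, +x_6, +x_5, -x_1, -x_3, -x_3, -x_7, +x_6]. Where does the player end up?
(5, -1, -9, -3, -3, 6, 4, 1)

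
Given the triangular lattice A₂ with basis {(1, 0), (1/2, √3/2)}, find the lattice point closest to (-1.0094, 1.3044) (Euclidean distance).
(-1, 1.732)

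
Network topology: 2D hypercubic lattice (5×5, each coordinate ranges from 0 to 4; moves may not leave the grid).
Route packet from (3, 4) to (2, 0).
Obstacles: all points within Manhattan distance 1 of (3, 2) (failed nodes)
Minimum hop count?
7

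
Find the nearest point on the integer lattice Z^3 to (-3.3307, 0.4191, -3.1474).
(-3, 0, -3)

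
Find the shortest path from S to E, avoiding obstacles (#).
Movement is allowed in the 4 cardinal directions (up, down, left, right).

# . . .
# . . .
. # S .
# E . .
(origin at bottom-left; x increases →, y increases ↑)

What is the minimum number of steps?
2
(one shortest path: (2, 1) → (2, 0) → (1, 0))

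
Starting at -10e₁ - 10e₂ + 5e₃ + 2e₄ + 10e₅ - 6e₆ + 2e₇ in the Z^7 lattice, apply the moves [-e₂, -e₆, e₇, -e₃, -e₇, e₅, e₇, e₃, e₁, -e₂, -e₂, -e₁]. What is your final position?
(-10, -13, 5, 2, 11, -7, 3)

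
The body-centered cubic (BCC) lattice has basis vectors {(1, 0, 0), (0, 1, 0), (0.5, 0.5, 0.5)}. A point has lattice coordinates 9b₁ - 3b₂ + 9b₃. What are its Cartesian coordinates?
(13.5, 1.5, 4.5)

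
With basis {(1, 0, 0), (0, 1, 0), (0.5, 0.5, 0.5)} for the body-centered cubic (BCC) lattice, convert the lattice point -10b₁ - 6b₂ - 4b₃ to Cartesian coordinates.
(-12, -8, -2)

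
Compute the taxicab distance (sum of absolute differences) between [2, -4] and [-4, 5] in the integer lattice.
15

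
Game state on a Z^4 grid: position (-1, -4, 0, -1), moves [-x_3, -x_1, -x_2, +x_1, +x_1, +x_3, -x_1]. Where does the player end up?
(-1, -5, 0, -1)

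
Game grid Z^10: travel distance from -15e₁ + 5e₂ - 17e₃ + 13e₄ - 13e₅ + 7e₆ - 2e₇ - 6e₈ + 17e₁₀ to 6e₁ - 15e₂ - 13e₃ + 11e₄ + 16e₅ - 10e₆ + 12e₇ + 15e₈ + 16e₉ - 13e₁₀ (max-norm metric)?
30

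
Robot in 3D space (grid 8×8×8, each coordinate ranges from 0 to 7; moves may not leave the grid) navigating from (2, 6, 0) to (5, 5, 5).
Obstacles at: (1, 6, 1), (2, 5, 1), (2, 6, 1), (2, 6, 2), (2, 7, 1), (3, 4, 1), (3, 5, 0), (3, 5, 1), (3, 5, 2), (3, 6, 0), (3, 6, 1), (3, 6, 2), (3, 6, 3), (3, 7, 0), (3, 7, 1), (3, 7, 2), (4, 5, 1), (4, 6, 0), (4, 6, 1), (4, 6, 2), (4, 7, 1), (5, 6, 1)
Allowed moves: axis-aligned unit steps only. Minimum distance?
11
(one shortest path: (2, 6, 0) → (1, 6, 0) → (1, 5, 0) → (1, 5, 1) → (1, 5, 2) → (2, 5, 2) → (2, 5, 3) → (3, 5, 3) → (4, 5, 3) → (5, 5, 3) → (5, 5, 4) → (5, 5, 5))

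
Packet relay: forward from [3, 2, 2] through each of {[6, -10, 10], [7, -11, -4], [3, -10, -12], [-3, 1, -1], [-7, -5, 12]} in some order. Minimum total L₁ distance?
82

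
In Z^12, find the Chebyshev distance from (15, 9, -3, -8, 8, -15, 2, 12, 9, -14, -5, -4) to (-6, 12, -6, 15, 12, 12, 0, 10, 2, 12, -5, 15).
27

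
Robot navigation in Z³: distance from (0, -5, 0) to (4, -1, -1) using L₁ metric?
9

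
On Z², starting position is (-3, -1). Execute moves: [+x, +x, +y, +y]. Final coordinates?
(-1, 1)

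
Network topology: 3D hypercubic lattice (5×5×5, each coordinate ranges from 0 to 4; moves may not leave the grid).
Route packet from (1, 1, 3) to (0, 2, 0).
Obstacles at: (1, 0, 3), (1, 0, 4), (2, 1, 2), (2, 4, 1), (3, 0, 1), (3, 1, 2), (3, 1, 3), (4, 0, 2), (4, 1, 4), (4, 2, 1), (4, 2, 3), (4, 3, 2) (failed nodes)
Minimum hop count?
5
(one shortest path: (1, 1, 3) → (0, 1, 3) → (0, 2, 3) → (0, 2, 2) → (0, 2, 1) → (0, 2, 0))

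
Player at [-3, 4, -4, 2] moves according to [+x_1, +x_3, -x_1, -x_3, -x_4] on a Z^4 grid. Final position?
(-3, 4, -4, 1)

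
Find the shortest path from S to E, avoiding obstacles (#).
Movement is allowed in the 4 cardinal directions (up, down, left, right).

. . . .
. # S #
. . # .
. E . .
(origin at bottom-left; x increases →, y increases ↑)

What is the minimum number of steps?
7
(one shortest path: (2, 2) → (2, 3) → (1, 3) → (0, 3) → (0, 2) → (0, 1) → (1, 1) → (1, 0))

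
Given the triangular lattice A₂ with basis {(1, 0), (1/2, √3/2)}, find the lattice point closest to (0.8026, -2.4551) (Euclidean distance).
(0.5, -2.598)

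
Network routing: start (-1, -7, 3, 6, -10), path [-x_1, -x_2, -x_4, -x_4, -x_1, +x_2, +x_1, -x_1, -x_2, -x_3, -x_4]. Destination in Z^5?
(-3, -8, 2, 3, -10)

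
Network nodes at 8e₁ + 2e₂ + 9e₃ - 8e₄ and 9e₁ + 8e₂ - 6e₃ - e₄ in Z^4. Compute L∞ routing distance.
15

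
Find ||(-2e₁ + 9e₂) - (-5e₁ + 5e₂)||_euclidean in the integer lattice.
5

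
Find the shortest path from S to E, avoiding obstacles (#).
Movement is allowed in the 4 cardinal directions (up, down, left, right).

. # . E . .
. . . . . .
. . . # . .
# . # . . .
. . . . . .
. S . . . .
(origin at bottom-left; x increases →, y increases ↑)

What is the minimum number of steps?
7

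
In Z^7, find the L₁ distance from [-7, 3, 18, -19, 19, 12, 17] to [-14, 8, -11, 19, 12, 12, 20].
89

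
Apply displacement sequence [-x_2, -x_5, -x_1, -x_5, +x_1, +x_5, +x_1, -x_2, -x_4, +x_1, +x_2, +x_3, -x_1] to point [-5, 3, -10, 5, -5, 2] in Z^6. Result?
(-4, 2, -9, 4, -6, 2)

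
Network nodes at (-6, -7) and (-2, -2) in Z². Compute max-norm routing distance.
5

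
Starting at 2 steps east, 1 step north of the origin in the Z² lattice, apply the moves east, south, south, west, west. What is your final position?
(1, -1)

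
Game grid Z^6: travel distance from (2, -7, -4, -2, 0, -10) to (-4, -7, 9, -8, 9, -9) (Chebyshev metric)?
13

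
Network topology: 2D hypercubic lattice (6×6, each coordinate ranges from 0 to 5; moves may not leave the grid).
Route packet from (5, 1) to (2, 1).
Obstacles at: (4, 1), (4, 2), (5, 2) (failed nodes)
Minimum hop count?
5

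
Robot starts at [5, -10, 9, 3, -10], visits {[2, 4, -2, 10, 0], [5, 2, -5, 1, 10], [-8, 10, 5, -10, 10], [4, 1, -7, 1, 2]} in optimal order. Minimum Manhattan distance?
120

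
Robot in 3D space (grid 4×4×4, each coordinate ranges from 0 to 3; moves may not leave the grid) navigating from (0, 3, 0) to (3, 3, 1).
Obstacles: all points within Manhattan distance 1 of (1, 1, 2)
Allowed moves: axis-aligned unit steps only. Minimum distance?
4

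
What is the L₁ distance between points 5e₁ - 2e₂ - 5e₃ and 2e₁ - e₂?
9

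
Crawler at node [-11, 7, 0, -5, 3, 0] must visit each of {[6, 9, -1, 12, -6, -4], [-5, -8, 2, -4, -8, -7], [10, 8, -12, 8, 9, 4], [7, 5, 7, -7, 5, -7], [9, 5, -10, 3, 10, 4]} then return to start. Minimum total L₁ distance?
232
(one optimal route: (-11, 7, 0, -5, 3, 0) → (-5, -8, 2, -4, -8, -7) → (6, 9, -1, 12, -6, -4) → (10, 8, -12, 8, 9, 4) → (9, 5, -10, 3, 10, 4) → (7, 5, 7, -7, 5, -7) → (-11, 7, 0, -5, 3, 0))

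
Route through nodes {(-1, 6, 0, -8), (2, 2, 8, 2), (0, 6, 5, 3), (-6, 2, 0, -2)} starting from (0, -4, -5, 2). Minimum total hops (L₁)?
63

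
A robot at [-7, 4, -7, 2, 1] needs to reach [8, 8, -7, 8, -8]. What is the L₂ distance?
18.9209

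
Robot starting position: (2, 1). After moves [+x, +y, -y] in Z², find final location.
(3, 1)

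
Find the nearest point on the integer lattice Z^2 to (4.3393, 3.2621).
(4, 3)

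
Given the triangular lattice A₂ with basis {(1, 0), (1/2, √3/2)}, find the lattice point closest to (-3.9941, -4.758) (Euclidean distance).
(-4, -5.196)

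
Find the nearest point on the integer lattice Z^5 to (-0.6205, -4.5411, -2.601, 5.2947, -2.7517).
(-1, -5, -3, 5, -3)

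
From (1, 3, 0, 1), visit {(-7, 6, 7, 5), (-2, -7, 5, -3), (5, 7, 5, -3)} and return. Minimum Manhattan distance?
88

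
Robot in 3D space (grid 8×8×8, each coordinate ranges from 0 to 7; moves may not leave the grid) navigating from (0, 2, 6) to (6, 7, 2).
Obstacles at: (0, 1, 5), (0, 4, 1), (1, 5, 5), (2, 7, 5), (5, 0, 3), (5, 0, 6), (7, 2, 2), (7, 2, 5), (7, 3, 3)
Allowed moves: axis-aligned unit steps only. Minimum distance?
15
(one shortest path: (0, 2, 6) → (1, 2, 6) → (2, 2, 6) → (3, 2, 6) → (4, 2, 6) → (5, 2, 6) → (6, 2, 6) → (6, 3, 6) → (6, 4, 6) → (6, 5, 6) → (6, 6, 6) → (6, 7, 6) → (6, 7, 5) → (6, 7, 4) → (6, 7, 3) → (6, 7, 2))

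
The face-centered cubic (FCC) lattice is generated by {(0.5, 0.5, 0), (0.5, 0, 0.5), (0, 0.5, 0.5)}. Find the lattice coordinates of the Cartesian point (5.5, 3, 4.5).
4b₁ + 7b₂ + 2b₃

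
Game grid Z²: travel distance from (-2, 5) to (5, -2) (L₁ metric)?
14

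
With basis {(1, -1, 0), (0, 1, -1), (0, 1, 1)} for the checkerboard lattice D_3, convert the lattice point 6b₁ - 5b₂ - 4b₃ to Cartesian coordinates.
(6, -15, 1)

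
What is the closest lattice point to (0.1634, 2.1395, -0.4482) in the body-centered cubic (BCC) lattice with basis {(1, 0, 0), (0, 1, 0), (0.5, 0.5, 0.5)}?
(0.5, 2.5, -0.5)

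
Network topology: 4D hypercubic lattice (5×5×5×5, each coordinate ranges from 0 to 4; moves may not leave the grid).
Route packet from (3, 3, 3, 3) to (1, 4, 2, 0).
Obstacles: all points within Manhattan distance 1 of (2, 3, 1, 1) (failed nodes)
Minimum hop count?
7
(one shortest path: (3, 3, 3, 3) → (2, 3, 3, 3) → (1, 3, 3, 3) → (1, 4, 3, 3) → (1, 4, 2, 3) → (1, 4, 2, 2) → (1, 4, 2, 1) → (1, 4, 2, 0))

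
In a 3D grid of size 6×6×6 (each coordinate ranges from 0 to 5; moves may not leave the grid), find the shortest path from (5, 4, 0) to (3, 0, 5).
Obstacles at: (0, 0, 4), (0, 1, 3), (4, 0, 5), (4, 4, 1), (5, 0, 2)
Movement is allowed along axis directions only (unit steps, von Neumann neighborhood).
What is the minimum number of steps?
11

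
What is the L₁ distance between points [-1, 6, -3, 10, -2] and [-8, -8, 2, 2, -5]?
37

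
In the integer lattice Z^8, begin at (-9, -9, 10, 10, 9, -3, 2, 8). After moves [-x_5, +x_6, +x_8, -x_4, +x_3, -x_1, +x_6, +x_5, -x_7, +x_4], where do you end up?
(-10, -9, 11, 10, 9, -1, 1, 9)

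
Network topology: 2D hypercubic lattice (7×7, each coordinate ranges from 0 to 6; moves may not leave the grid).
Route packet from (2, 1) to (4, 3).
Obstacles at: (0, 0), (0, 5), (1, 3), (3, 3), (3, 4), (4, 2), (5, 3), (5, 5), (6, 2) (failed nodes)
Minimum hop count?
8
(one shortest path: (2, 1) → (2, 2) → (2, 3) → (2, 4) → (2, 5) → (3, 5) → (4, 5) → (4, 4) → (4, 3))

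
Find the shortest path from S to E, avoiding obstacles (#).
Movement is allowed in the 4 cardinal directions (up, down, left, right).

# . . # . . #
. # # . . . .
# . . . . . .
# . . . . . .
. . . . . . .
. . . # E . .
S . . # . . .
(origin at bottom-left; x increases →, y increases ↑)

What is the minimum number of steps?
7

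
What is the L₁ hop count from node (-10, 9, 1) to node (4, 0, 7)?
29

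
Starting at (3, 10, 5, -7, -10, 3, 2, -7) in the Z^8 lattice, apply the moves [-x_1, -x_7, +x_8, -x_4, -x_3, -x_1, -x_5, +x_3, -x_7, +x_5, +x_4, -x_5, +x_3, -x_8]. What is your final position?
(1, 10, 6, -7, -11, 3, 0, -7)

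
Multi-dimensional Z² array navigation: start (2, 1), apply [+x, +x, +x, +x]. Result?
(6, 1)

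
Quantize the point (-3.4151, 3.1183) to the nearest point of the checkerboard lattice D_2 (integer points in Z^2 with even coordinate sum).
(-3, 3)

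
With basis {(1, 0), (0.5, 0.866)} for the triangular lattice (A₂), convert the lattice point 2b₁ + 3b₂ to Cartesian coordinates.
(3.5, 2.598)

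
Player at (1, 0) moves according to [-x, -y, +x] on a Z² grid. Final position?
(1, -1)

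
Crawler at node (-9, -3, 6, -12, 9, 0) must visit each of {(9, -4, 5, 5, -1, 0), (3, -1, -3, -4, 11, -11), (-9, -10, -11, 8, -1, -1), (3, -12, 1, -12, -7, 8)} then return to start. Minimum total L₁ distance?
248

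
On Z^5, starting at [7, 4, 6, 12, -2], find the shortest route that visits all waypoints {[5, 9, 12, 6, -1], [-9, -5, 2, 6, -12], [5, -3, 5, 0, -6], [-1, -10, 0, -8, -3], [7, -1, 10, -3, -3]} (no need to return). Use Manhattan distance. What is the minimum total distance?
127
(one optimal route: (7, 4, 6, 12, -2) → (5, 9, 12, 6, -1) → (7, -1, 10, -3, -3) → (5, -3, 5, 0, -6) → (-1, -10, 0, -8, -3) → (-9, -5, 2, 6, -12))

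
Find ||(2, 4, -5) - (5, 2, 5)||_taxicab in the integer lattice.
15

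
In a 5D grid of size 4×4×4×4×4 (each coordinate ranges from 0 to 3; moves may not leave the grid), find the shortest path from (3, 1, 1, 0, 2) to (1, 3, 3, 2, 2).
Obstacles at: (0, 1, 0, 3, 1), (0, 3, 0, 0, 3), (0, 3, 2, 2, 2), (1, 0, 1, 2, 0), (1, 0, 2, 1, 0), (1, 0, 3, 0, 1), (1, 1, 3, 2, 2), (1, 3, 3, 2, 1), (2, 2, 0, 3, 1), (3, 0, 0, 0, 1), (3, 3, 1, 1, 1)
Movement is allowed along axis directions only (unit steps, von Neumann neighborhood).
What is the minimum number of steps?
8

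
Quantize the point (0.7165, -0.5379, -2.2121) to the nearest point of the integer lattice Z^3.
(1, -1, -2)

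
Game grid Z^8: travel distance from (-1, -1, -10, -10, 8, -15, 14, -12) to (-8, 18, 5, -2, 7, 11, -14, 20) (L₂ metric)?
56.4269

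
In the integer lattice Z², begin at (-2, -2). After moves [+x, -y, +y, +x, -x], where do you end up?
(-1, -2)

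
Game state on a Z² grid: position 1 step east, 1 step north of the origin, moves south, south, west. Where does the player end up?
(0, -1)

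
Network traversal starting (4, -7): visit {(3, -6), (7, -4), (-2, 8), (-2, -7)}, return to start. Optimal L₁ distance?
50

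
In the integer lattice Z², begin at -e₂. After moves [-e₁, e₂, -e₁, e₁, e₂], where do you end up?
(-1, 1)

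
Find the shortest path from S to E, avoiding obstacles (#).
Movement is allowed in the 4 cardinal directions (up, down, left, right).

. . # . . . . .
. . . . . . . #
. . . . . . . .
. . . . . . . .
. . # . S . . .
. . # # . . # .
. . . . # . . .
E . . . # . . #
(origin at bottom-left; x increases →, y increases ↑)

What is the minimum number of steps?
9
(one shortest path: (4, 3) → (3, 3) → (3, 4) → (2, 4) → (1, 4) → (0, 4) → (0, 3) → (0, 2) → (0, 1) → (0, 0))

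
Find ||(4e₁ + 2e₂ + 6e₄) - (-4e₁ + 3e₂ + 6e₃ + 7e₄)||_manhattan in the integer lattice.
16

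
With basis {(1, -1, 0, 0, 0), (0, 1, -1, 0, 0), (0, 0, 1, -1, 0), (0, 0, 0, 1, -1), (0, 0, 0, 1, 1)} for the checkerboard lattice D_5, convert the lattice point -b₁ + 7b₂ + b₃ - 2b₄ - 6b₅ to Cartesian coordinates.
(-1, 8, -6, -9, -4)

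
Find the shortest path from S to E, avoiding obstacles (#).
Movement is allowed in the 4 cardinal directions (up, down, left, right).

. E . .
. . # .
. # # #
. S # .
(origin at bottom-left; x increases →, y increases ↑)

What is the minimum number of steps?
5
(one shortest path: (1, 0) → (0, 0) → (0, 1) → (0, 2) → (1, 2) → (1, 3))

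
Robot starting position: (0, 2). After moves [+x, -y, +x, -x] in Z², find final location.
(1, 1)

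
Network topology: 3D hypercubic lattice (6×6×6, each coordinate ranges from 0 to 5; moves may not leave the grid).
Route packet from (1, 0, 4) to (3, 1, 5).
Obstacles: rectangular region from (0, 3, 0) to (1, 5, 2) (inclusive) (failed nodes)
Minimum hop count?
4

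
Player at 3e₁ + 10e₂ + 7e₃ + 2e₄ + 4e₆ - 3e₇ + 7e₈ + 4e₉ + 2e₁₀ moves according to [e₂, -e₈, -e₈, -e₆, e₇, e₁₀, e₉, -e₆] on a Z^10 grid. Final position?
(3, 11, 7, 2, 0, 2, -2, 5, 5, 3)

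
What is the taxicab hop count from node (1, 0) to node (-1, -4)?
6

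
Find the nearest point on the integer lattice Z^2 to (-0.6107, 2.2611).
(-1, 2)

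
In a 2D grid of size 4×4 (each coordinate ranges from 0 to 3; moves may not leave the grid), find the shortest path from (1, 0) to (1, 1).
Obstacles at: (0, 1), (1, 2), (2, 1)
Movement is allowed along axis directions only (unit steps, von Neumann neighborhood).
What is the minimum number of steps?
1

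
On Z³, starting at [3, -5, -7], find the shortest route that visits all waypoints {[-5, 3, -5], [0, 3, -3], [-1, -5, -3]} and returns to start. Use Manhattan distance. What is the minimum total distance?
42
(one optimal route: (3, -5, -7) → (-5, 3, -5) → (0, 3, -3) → (-1, -5, -3) → (3, -5, -7))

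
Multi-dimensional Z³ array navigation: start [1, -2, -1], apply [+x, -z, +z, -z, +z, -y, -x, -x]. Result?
(0, -3, -1)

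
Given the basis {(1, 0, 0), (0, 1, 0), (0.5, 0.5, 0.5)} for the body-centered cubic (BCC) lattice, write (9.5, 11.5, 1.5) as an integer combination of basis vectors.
8b₁ + 10b₂ + 3b₃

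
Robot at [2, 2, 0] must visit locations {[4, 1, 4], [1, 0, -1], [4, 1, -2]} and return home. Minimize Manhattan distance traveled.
22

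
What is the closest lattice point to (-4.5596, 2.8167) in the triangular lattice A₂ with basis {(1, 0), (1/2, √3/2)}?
(-4.5, 2.598)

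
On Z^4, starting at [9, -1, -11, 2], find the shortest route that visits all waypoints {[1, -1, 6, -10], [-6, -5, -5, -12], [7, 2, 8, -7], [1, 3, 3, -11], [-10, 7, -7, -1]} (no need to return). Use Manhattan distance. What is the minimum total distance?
108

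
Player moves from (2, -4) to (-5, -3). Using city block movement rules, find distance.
8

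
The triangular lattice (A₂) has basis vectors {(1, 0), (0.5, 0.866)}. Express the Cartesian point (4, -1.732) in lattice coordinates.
5b₁ - 2b₂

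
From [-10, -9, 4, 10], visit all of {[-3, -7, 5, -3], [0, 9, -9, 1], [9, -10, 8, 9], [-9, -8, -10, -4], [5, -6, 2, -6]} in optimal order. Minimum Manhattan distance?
124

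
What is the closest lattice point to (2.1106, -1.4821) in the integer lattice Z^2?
(2, -1)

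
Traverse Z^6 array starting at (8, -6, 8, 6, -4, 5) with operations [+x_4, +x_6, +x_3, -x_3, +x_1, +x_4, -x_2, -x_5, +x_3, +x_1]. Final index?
(10, -7, 9, 8, -5, 6)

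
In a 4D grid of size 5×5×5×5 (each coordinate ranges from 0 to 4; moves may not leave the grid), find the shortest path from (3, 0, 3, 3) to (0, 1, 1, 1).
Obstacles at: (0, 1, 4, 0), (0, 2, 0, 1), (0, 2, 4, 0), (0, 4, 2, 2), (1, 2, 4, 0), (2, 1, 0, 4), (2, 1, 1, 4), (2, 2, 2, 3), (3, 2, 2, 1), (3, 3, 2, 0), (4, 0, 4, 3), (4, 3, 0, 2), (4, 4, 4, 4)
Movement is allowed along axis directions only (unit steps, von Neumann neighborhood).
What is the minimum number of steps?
8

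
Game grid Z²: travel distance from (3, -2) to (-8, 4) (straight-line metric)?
12.53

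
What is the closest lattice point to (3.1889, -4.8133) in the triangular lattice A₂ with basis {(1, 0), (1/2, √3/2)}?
(3, -5.196)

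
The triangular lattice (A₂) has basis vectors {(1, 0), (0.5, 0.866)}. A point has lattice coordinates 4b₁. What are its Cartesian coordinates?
(4, 0)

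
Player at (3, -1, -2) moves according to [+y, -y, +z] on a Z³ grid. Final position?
(3, -1, -1)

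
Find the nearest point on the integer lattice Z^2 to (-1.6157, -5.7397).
(-2, -6)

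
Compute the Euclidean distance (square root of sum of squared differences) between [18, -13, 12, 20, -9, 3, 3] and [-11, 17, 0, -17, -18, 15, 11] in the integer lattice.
59.5231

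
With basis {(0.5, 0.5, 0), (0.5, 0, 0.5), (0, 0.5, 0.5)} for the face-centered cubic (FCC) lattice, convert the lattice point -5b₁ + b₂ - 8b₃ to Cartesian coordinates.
(-2, -6.5, -3.5)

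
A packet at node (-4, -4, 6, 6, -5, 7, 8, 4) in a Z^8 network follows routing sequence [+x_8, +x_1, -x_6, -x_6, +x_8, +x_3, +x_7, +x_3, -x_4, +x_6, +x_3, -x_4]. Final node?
(-3, -4, 9, 4, -5, 6, 9, 6)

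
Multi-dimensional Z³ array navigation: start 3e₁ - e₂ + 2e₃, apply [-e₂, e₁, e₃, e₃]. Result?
(4, -2, 4)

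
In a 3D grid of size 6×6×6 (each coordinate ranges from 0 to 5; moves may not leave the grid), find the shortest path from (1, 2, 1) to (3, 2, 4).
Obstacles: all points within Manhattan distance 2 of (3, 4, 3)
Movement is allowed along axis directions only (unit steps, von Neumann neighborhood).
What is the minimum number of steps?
5
(one shortest path: (1, 2, 1) → (2, 2, 1) → (2, 2, 2) → (2, 2, 3) → (2, 2, 4) → (3, 2, 4))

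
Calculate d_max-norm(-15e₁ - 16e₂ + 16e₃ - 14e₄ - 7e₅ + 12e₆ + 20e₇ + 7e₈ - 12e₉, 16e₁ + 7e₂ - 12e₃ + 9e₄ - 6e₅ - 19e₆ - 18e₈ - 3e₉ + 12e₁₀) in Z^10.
31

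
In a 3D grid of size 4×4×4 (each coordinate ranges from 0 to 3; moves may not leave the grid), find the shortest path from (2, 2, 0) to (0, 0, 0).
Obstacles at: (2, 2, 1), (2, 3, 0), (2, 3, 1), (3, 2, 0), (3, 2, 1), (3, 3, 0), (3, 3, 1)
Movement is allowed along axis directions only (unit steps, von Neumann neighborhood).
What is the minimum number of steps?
4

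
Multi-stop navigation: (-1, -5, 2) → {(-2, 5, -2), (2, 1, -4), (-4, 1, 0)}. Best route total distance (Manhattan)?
29
(one optimal route: (-1, -5, 2) → (-4, 1, 0) → (-2, 5, -2) → (2, 1, -4))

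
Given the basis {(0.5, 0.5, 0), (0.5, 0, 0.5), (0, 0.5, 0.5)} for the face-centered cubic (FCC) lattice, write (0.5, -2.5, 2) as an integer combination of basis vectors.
-4b₁ + 5b₂ - b₃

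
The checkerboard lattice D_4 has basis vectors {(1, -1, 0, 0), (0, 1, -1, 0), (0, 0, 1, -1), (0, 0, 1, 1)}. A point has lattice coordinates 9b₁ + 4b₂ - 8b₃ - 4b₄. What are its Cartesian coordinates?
(9, -5, -16, 4)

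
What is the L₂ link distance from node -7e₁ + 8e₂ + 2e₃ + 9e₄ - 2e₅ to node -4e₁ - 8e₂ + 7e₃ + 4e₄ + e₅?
18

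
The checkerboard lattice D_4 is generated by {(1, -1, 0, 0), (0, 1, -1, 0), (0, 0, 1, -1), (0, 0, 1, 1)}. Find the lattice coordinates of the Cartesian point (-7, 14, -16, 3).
-7b₁ + 7b₂ - 6b₃ - 3b₄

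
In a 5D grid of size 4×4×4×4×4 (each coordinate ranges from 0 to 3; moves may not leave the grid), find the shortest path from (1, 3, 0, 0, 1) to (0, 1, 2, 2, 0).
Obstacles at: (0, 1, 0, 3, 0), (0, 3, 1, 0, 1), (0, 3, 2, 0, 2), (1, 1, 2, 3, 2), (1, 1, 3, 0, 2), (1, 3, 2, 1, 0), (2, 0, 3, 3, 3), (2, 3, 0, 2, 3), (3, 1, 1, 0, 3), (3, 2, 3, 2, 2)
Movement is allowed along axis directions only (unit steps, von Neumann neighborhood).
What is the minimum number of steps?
8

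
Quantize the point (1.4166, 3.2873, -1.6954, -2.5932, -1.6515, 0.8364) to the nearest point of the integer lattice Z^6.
(1, 3, -2, -3, -2, 1)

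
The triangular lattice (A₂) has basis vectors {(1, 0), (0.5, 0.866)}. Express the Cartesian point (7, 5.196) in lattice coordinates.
4b₁ + 6b₂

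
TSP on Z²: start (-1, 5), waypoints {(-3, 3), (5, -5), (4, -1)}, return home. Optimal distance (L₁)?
36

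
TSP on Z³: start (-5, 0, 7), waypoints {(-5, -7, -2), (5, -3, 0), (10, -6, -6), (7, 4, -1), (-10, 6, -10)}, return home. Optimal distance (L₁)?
116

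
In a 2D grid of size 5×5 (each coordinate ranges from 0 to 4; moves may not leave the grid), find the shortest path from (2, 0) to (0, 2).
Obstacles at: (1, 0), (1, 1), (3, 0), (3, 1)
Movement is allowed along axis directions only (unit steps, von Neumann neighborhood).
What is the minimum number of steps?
4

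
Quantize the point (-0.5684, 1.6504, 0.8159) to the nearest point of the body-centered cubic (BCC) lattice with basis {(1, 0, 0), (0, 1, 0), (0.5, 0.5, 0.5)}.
(-0.5, 1.5, 0.5)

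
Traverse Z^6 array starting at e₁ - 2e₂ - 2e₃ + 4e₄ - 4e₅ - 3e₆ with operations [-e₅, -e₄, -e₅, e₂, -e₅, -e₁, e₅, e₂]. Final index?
(0, 0, -2, 3, -6, -3)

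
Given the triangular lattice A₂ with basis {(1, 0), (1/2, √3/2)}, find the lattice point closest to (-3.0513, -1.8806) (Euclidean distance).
(-3, -1.732)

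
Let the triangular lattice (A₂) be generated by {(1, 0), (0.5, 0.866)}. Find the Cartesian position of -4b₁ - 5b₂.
(-6.5, -4.33)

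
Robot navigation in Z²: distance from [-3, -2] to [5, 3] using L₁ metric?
13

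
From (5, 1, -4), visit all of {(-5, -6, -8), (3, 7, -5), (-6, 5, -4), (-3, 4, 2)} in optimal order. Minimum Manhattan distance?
51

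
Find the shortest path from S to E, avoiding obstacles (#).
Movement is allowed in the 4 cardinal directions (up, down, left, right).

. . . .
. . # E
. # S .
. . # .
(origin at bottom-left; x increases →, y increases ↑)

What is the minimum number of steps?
2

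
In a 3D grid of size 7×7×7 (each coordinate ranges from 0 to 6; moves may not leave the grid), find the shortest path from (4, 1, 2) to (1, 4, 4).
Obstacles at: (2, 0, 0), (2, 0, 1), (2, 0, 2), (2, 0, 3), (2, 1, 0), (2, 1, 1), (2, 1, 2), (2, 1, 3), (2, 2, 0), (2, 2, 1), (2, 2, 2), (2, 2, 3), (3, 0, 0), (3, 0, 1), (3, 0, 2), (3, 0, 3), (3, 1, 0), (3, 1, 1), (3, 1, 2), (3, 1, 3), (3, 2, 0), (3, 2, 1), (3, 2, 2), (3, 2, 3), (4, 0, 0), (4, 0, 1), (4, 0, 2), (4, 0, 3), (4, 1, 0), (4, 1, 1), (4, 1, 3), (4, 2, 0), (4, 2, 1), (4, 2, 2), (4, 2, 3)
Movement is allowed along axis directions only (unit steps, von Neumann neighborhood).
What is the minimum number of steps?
10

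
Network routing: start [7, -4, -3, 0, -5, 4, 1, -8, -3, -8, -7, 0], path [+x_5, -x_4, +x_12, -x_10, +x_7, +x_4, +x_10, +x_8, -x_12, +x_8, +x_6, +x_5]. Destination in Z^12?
(7, -4, -3, 0, -3, 5, 2, -6, -3, -8, -7, 0)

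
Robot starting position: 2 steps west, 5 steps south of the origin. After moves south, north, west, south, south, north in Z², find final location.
(-3, -6)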